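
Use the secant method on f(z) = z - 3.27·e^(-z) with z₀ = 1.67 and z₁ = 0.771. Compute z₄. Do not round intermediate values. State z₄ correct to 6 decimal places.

1.094445

f(z_0) = 1.054432, f(z_1) = -0.741539
z_2 = 0.771000 - (-0.741539)·(0.771000 - 1.670000)/(-0.741539 - (1.054432)) = 1.142188; f(z_2) = 0.098667
z_3 = 1.142188 - (0.098667)·(1.142188 - 0.771000)/(0.098667 - (-0.741539)) = 1.098599; f(z_3) = 0.008585
z_4 = 1.098599 - (0.008585)·(1.098599 - 1.142188)/(0.008585 - (0.098667)) = 1.094445; f(z_4) = -0.000107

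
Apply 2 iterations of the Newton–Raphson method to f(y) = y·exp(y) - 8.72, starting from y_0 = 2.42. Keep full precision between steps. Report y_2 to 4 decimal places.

1.7061

f'(y) = (y + 1)·exp(y)
y_0 = 2.420000: f = 18.494980, f' = 38.460839 → y_1 = 2.420000 - (18.494980)/(38.460839) = 1.939122
y_1 = 1.939122: f = 4.762020, f' = 20.434663 → y_2 = 1.939122 - (4.762020)/(20.434663) = 1.706085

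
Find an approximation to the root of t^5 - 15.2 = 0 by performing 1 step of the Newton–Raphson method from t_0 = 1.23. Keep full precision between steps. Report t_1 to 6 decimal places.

2.312168

f'(t) = 5t^4
t_0 = 1.230000: f = -12.384694, f' = 11.444332 → t_1 = 1.230000 - (-12.384694)/(11.444332) = 2.312168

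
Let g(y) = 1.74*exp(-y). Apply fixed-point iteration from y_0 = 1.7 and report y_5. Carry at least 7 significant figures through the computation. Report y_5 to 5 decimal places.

0.59957

y_1 = g(1.700000) = 0.317869
y_2 = g(0.317869) = 1.266194
y_3 = g(1.266194) = 0.490510
y_4 = g(0.490510) = 1.065426
y_5 = g(1.065426) = 0.599571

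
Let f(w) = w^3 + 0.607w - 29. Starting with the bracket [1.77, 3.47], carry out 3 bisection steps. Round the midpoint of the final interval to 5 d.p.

f(1.770000) = -22.380377, f(3.470000) = 14.888213 (opposite signs)
step 1: m = 2.620000, f(m) = -9.424932 < 0 → root in [2.620000, 3.470000]
step 2: m = 3.045000, f(m) = 1.081631 > 0 → root in [2.620000, 3.045000]
step 3: m = 2.832500, f(m) = -4.555366 < 0 → root in [2.832500, 3.045000]
Midpoint of [2.832500, 3.045000] = 2.938750

2.93875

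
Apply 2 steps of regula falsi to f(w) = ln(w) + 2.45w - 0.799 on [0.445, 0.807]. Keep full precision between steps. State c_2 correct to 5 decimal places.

0.56209

f(0.445000) = -0.518431, f(0.807000) = 0.963718
step 1: c = 0.571622, f(c) = 0.042195 > 0 → new bracket [0.445000, 0.571622]
step 2: c = 0.562092, f(c) = 0.002034 > 0 → new bracket [0.445000, 0.562092]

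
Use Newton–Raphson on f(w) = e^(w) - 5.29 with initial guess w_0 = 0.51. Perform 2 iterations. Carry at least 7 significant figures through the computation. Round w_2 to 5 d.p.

2.04693

f'(w) = e^(w)
w_0 = 0.510000: f = -3.624709, f' = 1.665291 → w_1 = 0.510000 - (-3.624709)/(1.665291) = 2.686622
w_1 = 2.686622: f = 9.391991, f' = 14.681991 → w_2 = 2.686622 - (9.391991)/(14.681991) = 2.046927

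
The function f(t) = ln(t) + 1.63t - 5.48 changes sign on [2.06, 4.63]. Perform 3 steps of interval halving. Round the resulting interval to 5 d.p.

[2.70250, 3.02375]

f(2.060000) = -1.399494, f(4.630000) = 3.599457 (opposite signs)
step 1: m = 3.345000, f(m) = 1.179817 > 0 → root in [2.060000, 3.345000]
step 2: m = 2.702500, f(m) = -0.080748 < 0 → root in [2.702500, 3.345000]
step 3: m = 3.023750, f(m) = 0.555210 > 0 → root in [2.702500, 3.023750]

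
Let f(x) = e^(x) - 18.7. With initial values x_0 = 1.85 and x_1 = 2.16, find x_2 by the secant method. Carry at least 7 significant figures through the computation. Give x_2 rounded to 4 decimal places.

3.5051

Secant update: x_(k+1) = x_k − f(x_k)·(x_k − x_(k-1))/(f(x_k) − f(x_(k-1))).
f(x_0) = -12.340180, f(x_1) = -10.028862
x_2 = 2.160000 - (-10.028862)·(2.160000 - 1.850000)/(-10.028862 - (-12.340180)) = 3.505097; f(x_2) = 14.584676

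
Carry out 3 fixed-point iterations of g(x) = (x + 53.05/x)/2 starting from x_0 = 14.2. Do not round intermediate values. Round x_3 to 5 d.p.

7.28522

x_1 = g(14.200000) = 8.967958
x_2 = g(8.967958) = 7.441731
x_3 = g(7.441731) = 7.285224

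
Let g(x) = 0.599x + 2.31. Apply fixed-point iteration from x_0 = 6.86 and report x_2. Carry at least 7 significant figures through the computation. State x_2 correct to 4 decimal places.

x_1 = g(6.860000) = 6.419140
x_2 = g(6.419140) = 6.155065

6.1551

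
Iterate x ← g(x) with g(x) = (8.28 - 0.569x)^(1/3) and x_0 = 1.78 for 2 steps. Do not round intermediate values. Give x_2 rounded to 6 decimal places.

x_1 = g(1.780000) = 1.936966
x_2 = g(1.936966) = 1.928998

1.928998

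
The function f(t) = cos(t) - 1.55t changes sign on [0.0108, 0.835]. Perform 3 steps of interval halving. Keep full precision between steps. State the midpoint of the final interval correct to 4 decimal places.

f(0.010800) = 0.983202, f(0.835000) = -0.623072 (opposite signs)
step 1: m = 0.422900, f(m) = 0.256408 > 0 → root in [0.422900, 0.835000]
step 2: m = 0.628950, f(m) = -0.166227 < 0 → root in [0.422900, 0.628950]
step 3: m = 0.525925, f(m) = 0.049676 > 0 → root in [0.525925, 0.628950]
Midpoint of [0.525925, 0.628950] = 0.577438

0.5774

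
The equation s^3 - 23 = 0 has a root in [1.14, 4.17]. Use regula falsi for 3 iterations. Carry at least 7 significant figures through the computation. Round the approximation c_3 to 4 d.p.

False-position update: c = (a·f(b) − b·f(a))/(f(b) − f(a)); replace the endpoint whose sign matches f(c).
f(1.140000) = -21.518456, f(4.170000) = 49.511713
step 1: c = 2.057933, f(c) = -14.284475 < 0 → new bracket [2.057933, 4.170000]
step 2: c = 2.530841, f(c) = -6.789559 < 0 → new bracket [2.530841, 4.170000]
step 3: c = 2.728513, f(c) = -2.686810 < 0 → new bracket [2.728513, 4.170000]

2.7285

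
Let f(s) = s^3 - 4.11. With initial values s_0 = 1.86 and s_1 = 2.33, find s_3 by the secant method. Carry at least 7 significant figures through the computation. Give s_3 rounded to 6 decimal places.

1.629449

f(s_0) = 2.324856, f(s_1) = 8.539337
s_2 = 2.330000 - (8.539337)·(2.330000 - 1.860000)/(8.539337 - (2.324856)) = 1.684172; f(s_2) = 0.667041
s_3 = 1.684172 - (0.667041)·(1.684172 - 2.330000)/(0.667041 - (8.539337)) = 1.629449; f(s_3) = 0.216355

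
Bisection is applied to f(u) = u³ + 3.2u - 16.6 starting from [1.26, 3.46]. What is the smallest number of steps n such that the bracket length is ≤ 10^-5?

Initial width b − a = 3.46 − 1.26 = 2.200000.
After n steps the width is (b−a)/2^n; need (b−a)/2^n ≤ 10^-5.
So n ≥ log₂(2.200000/10^-5) = log₂(220000.0000) ≈ 17.7471.
Hence n = 18.

18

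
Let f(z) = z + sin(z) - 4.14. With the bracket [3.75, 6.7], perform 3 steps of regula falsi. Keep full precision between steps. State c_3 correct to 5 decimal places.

5.01546

f(3.750000) = -0.961561, f(6.700000) = 2.964850
step 1: c = 4.472442, f(c) = -0.638908 < 0 → new bracket [4.472442, 6.700000]
step 2: c = 4.867365, f(c) = -0.260650 < 0 → new bracket [4.867365, 6.700000]
step 3: c = 5.015459, f(c) = -0.078966 < 0 → new bracket [5.015459, 6.700000]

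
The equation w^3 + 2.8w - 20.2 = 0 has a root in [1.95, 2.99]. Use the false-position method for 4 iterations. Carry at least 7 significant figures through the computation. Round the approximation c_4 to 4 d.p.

f(1.950000) = -7.325125, f(2.990000) = 14.902899
step 1: c = 2.292726, f(c) = -1.728434 < 0 → new bracket [2.292726, 2.990000]
step 2: c = 2.365191, f(c) = -0.346273 < 0 → new bracket [2.365191, 2.990000]
step 3: c = 2.379379, f(c) = -0.067008 < 0 → new bracket [2.379379, 2.990000]
step 4: c = 2.382113, f(c) = -0.012879 < 0 → new bracket [2.382113, 2.990000]

2.3821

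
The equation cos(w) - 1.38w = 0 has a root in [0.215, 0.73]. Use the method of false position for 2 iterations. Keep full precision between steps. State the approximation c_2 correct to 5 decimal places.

0.59831

False-position update: c = (a·f(b) − b·f(a))/(f(b) − f(a)); replace the endpoint whose sign matches f(c).
f(0.215000) = 0.680276, f(0.730000) = -0.262226
step 1: c = 0.586715, f(c) = 0.023097 > 0 → new bracket [0.586715, 0.730000]
step 2: c = 0.598314, f(c) = 0.000613 > 0 → new bracket [0.598314, 0.730000]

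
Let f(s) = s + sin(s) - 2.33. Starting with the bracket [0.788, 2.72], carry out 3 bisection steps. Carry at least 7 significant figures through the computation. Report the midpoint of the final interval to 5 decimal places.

1.39175

f(0.788000) = -0.833056, f(2.720000) = 0.799214 (opposite signs)
step 1: m = 1.754000, f(m) = 0.407265 > 0 → root in [0.788000, 1.754000]
step 2: m = 1.271000, f(m) = -0.103603 < 0 → root in [1.271000, 1.754000]
step 3: m = 1.512500, f(m) = 0.180801 > 0 → root in [1.271000, 1.512500]
Midpoint of [1.271000, 1.512500] = 1.391750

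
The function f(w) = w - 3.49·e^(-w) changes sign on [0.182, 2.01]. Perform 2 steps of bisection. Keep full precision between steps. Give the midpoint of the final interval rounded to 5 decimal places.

1.32450

f(0.182000) = -2.727269, f(2.010000) = 1.542380 (opposite signs)
step 1: m = 1.096000, f(m) = -0.070376 < 0 → root in [1.096000, 2.010000]
step 2: m = 1.553000, f(m) = 0.814473 > 0 → root in [1.096000, 1.553000]
Midpoint of [1.096000, 1.553000] = 1.324500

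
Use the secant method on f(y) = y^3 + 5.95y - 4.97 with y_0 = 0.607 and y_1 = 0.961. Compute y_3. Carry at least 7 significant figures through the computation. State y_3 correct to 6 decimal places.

f(y_0) = -1.134701, f(y_1) = 1.635454
y_2 = 0.961000 - (1.635454)·(0.961000 - 0.607000)/(1.635454 - (-1.134701)) = 0.752004; f(y_2) = -0.070308
y_3 = 0.752004 - (-0.070308)·(0.752004 - 0.961000)/(-0.070308 - (1.635454)) = 0.760619; f(y_3) = -0.004270

0.760619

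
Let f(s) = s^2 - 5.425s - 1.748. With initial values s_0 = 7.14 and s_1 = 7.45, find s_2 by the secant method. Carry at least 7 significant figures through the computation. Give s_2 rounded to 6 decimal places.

5.994654

f(s_0) = 10.497100, f(s_1) = 13.338250
s_2 = 7.450000 - (13.338250)·(7.450000 - 7.140000)/(13.338250 - (10.497100)) = 5.994654; f(s_2) = 1.666876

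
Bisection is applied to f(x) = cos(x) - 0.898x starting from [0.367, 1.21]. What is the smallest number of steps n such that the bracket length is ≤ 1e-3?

Initial width b − a = 1.21 − 0.367 = 0.843000.
After n steps the width is (b−a)/2^n; need (b−a)/2^n ≤ 1e-3.
So n ≥ log₂(0.843000/1e-3) = log₂(843.0000) ≈ 9.7194.
Hence n = 10.

10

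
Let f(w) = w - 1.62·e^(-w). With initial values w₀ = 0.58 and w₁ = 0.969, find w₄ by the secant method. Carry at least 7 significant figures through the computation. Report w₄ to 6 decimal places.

Secant update: w_(k+1) = w_k − f(w_k)·(w_k − w_(k-1))/(f(w_k) − f(w_(k-1))).
f(w_0) = -0.327035, f(w_1) = 0.354271
w_2 = 0.969000 - (0.354271)·(0.969000 - 0.580000)/(0.354271 - (-0.327035)) = 0.766725; f(w_2) = 0.014183
w_3 = 0.766725 - (0.014183)·(0.766725 - 0.969000)/(0.014183 - (0.354271)) = 0.758289; f(w_3) = -0.000628
w_4 = 0.758289 - (-0.000628)·(0.758289 - 0.766725)/(-0.000628 - (0.014183)) = 0.758647; f(w_4) = 0.000001

0.758647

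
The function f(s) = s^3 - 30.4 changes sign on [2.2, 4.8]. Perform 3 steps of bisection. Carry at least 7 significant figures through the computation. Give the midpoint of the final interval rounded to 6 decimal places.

3.012500

f(2.200000) = -19.752000, f(4.800000) = 80.192000 (opposite signs)
step 1: m = 3.500000, f(m) = 12.475000 > 0 → root in [2.200000, 3.500000]
step 2: m = 2.850000, f(m) = -7.250875 < 0 → root in [2.850000, 3.500000]
step 3: m = 3.175000, f(m) = 1.605984 > 0 → root in [2.850000, 3.175000]
Midpoint of [2.850000, 3.175000] = 3.012500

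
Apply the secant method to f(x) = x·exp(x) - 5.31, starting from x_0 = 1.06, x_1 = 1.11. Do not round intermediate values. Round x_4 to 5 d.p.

f(x_0) = -2.250447, f(x_1) = -1.941862
x_2 = 1.110000 - (-1.941862)·(1.110000 - 1.060000)/(-1.941862 - (-2.250447)) = 1.424640; f(x_2) = 0.611321
x_3 = 1.424640 - (0.611321)·(1.424640 - 1.110000)/(0.611321 - (-1.941862)) = 1.349304; f(x_3) = -0.108778
x_4 = 1.349304 - (-0.108778)·(1.349304 - 1.424640)/(-0.108778 - (0.611321)) = 1.360685; f(x_4) = -0.004879

1.36068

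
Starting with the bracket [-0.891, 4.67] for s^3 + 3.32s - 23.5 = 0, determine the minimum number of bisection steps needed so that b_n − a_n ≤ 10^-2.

Initial width b − a = 4.67 − -0.891 = 5.561000.
After n steps the width is (b−a)/2^n; need (b−a)/2^n ≤ 10^-2.
So n ≥ log₂(5.561000/10^-2) = log₂(556.1000) ≈ 9.1192.
Hence n = 10.

10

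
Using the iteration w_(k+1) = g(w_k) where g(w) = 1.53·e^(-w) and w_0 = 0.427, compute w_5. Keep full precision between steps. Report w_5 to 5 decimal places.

0.80627

w_1 = g(0.427000) = 0.998269
w_2 = g(0.998269) = 0.563831
w_3 = g(0.563831) = 0.870609
w_4 = g(0.870609) = 0.640606
w_5 = g(0.640606) = 0.806269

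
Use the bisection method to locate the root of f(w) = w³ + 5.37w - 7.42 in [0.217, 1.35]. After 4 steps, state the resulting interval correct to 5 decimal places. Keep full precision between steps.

f(0.217000) = -6.244492, f(1.350000) = 2.289875 (opposite signs)
step 1: m = 0.783500, f(m) = -2.731636 < 0 → root in [0.783500, 1.350000]
step 2: m = 1.066750, f(m) = -0.477638 < 0 → root in [1.066750, 1.350000]
step 3: m = 1.208375, f(m) = 0.833407 > 0 → root in [1.066750, 1.208375]
step 4: m = 1.137563, f(m) = 0.160772 > 0 → root in [1.066750, 1.137563]

[1.06675, 1.13756]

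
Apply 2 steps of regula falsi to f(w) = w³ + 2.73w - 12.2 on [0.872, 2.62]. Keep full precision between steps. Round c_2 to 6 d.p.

1.827545

False-position update: c = (a·f(b) − b·f(a))/(f(b) − f(a)); replace the endpoint whose sign matches f(c).
f(0.872000) = -9.156385, f(2.620000) = 12.937328
step 1: c = 1.596431, f(c) = -3.773097 < 0 → new bracket [1.596431, 2.620000]
step 2: c = 1.827545, f(c) = -1.106942 < 0 → new bracket [1.827545, 2.620000]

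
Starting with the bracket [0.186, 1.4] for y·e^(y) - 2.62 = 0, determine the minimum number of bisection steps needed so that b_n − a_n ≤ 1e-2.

Initial width b − a = 1.4 − 0.186 = 1.214000.
After n steps the width is (b−a)/2^n; need (b−a)/2^n ≤ 1e-2.
So n ≥ log₂(1.214000/1e-2) = log₂(121.4000) ≈ 6.9236.
Hence n = 7.

7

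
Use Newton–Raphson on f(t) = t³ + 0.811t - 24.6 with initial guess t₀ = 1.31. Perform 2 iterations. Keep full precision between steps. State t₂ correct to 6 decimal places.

3.558613

f'(t) = 3t² + 0.811
t_0 = 1.310000: f = -21.289499, f' = 5.959300 → t_1 = 1.310000 - (-21.289499)/(5.959300) = 4.882483
t_1 = 4.882483: f = 95.751462, f' = 72.326926 → t_2 = 4.882483 - (95.751462)/(72.326926) = 3.558613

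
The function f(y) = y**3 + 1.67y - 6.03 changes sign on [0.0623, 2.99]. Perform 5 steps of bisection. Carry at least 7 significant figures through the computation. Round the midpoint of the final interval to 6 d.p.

f(0.062300) = -5.925717, f(2.990000) = 25.694199 (opposite signs)
step 1: m = 1.526150, f(m) = 0.073278 > 0 → root in [0.062300, 1.526150]
step 2: m = 0.794225, f(m) = -4.202652 < 0 → root in [0.794225, 1.526150]
step 3: m = 1.160188, f(m) = -2.530834 < 0 → root in [1.160188, 1.526150]
step 4: m = 1.343169, f(m) = -1.363694 < 0 → root in [1.343169, 1.526150]
step 5: m = 1.434659, f(m) = -0.681235 < 0 → root in [1.434659, 1.526150]
Midpoint of [1.434659, 1.526150] = 1.480405

1.480405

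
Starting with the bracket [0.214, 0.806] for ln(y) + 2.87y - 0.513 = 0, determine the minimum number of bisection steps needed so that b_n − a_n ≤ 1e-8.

Initial width b − a = 0.806 − 0.214 = 0.592000.
After n steps the width is (b−a)/2^n; need (b−a)/2^n ≤ 1e-8.
So n ≥ log₂(0.592000/1e-8) = log₂(59200000.0000) ≈ 25.8191.
Hence n = 26.

26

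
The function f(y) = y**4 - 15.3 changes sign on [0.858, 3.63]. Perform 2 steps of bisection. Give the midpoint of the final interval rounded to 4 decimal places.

f(0.858000) = -14.758063, f(3.630000) = 158.330694 (opposite signs)
step 1: m = 2.244000, f(m) = 10.056623 > 0 → root in [0.858000, 2.244000]
step 2: m = 1.551000, f(m) = -9.513084 < 0 → root in [1.551000, 2.244000]
Midpoint of [1.551000, 2.244000] = 1.897500

1.8975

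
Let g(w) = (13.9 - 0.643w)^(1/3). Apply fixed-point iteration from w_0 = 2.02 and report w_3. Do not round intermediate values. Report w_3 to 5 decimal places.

2.31531

w_1 = g(2.020000) = 2.327037
w_2 = g(2.327037) = 2.314820
w_3 = g(2.314820) = 2.315309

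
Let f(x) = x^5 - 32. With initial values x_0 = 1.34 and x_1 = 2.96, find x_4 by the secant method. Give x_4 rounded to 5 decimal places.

2.22028

Secant update: x_(k+1) = x_k − f(x_k)·(x_k − x_(k-1))/(f(x_k) − f(x_(k-1))).
f(x_0) = -27.679600, f(x_1) = 195.226278
x_2 = 2.960000 - (195.226278)·(2.960000 - 1.340000)/(195.226278 - (-27.679600)) = 1.541165; f(x_2) = -23.305467
x_3 = 1.541165 - (-23.305467)·(1.541165 - 2.960000)/(-23.305467 - (195.226278)) = 1.692478; f(x_3) = -18.112785
x_4 = 1.692478 - (-18.112785)·(1.692478 - 1.541165)/(-18.112785 - (-23.305467)) = 2.220277; f(x_4) = 21.955513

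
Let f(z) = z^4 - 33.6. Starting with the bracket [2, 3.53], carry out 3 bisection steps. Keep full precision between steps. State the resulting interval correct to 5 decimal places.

[2.38250, 2.57375]

f(2.000000) = -17.600000, f(3.530000) = 121.674029 (opposite signs)
step 1: m = 2.765000, f(m) = 24.849465 > 0 → root in [2.000000, 2.765000]
step 2: m = 2.382500, f(m) = -1.379547 < 0 → root in [2.382500, 2.765000]
step 3: m = 2.573750, f(m) = 10.279881 > 0 → root in [2.382500, 2.573750]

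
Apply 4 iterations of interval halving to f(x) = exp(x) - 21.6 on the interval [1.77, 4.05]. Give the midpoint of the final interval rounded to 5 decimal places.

3.12375

f(1.770000) = -15.729147, f(4.050000) = 35.797457 (opposite signs)
step 1: m = 2.910000, f(m) = -3.243201 < 0 → root in [2.910000, 4.050000]
step 2: m = 3.480000, f(m) = 10.859722 > 0 → root in [2.910000, 3.480000]
step 3: m = 3.195000, f(m) = 2.810174 > 0 → root in [2.910000, 3.195000]
step 4: m = 3.052500, f(m) = -0.431801 < 0 → root in [3.052500, 3.195000]
Midpoint of [3.052500, 3.195000] = 3.123750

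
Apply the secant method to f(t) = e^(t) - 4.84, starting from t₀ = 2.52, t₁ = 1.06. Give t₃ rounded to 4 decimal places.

1.6407

f(t_0) = 7.588597, f(t_1) = -1.953629
t_2 = 1.060000 - (-1.953629)·(1.060000 - 2.520000)/(-1.953629 - (7.588597)) = 1.358913; f(t_2) = -0.948038
t_3 = 1.358913 - (-0.948038)·(1.358913 - 1.060000)/(-0.948038 - (-1.953629)) = 1.640719; f(t_3) = 0.318878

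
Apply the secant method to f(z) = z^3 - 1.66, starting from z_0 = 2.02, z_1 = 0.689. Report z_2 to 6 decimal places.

f(z_0) = 6.582408, f(z_1) = -1.332917
z_2 = 0.689000 - (-1.332917)·(0.689000 - 2.020000)/(-1.332917 - (6.582408)) = 0.913136; f(z_2) = -0.898610

0.913136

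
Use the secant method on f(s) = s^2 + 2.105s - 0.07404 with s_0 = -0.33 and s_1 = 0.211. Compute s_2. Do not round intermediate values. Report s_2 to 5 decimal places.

0.00222

f(s_0) = -0.659790, f(s_1) = 0.414636
s_2 = 0.211000 - (0.414636)·(0.211000 - -0.330000)/(0.414636 - (-0.659790)) = 0.002221; f(s_2) = -0.069361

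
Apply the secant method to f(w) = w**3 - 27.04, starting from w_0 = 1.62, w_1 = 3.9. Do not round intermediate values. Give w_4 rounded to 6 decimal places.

3.020942

Secant update: w_(k+1) = w_k − f(w_k)·(w_k − w_(k-1))/(f(w_k) − f(w_(k-1))).
f(w_0) = -22.788472, f(w_1) = 32.279000
w_2 = 3.900000 - (32.279000)·(3.900000 - 1.620000)/(32.279000 - (-22.788472)) = 2.563528; f(w_2) = -10.193320
w_3 = 2.563528 - (-10.193320)·(2.563528 - 3.900000)/(-10.193320 - (32.279000)) = 2.884280; f(w_3) = -3.045462
w_4 = 2.884280 - (-3.045462)·(2.884280 - 2.563528)/(-3.045462 - (-10.193320)) = 3.020942; f(w_4) = 0.529389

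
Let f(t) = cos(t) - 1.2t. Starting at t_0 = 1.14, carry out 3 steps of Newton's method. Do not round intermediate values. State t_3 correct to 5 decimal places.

Newton update: t ← t − f(t)/f'(t).
f'(t) = -sin(t) - 1.2
t_0 = 1.140000: f = -0.950405, f' = -2.108633 → t_1 = 1.140000 - (-0.950405)/(-2.108633) = 0.689279
t_1 = 0.689279: f = -0.055430, f' = -1.835981 → t_2 = 0.689279 - (-0.055430)/(-1.835981) = 0.659088
t_2 = 0.659088: f = -0.000355, f' = -1.812396 → t_3 = 0.659088 - (-0.000355)/(-1.812396) = 0.658892

0.65889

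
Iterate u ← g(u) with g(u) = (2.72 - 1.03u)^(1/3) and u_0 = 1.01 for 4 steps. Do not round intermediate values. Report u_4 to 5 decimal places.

1.15230

u_1 = g(1.010000) = 1.188714
u_2 = g(1.188714) = 1.143600
u_3 = g(1.143600) = 1.155323
u_4 = g(1.155323) = 1.152300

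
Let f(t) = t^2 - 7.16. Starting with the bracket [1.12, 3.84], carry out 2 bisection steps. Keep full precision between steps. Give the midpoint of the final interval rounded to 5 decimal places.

2.82000

f(1.120000) = -5.905600, f(3.840000) = 7.585600 (opposite signs)
step 1: m = 2.480000, f(m) = -1.009600 < 0 → root in [2.480000, 3.840000]
step 2: m = 3.160000, f(m) = 2.825600 > 0 → root in [2.480000, 3.160000]
Midpoint of [2.480000, 3.160000] = 2.820000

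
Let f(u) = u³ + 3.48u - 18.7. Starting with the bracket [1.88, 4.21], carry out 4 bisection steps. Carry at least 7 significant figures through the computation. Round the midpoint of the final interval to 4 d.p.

2.2441

f(1.880000) = -5.512928, f(4.210000) = 70.569261 (opposite signs)
step 1: m = 3.045000, f(m) = 20.129916 > 0 → root in [1.880000, 3.045000]
step 2: m = 2.462500, f(m) = 4.801869 > 0 → root in [1.880000, 2.462500]
step 3: m = 2.171250, f(m) = -0.908068 < 0 → root in [2.171250, 2.462500]
step 4: m = 2.316875, f(m) = 1.799501 > 0 → root in [2.171250, 2.316875]
Midpoint of [2.171250, 2.316875] = 2.244062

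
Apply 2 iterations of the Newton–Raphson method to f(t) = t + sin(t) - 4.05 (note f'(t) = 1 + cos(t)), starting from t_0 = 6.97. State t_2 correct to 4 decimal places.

5.0076

t_0 = 6.970000: f = 3.554077, f' = 1.773270 → t_1 = 6.970000 - (3.554077)/(1.773270) = 4.965749
t_1 = 4.965749: f = -0.052327, f' = 1.250658 → t_2 = 4.965749 - (-0.052327)/(1.250658) = 5.007588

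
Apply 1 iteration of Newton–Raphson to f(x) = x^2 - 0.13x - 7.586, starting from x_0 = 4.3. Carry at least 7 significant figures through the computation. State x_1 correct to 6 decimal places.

f'(x) = 2x - 0.13
x_0 = 4.300000: f = 10.345000, f' = 8.470000 → x_1 = 4.300000 - (10.345000)/(8.470000) = 3.078630

3.078630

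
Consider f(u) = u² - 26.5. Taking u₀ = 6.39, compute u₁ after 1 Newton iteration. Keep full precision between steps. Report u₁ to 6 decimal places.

5.268552

f'(u) = 2u
u_0 = 6.390000: f = 14.332100, f' = 12.780000 → u_1 = 6.390000 - (14.332100)/(12.780000) = 5.268552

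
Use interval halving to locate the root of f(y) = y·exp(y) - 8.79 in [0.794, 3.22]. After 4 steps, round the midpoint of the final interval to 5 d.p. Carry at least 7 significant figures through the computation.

1.62794

f(0.794000) = -7.033491, f(3.220000) = 71.800547 (opposite signs)
step 1: m = 2.007000, f(m) = 6.144009 > 0 → root in [0.794000, 2.007000]
step 2: m = 1.400500, f(m) = -3.107852 < 0 → root in [1.400500, 2.007000]
step 3: m = 1.703750, f(m) = 0.571277 > 0 → root in [1.400500, 1.703750]
step 4: m = 1.552125, f(m) = -1.461653 < 0 → root in [1.552125, 1.703750]
Midpoint of [1.552125, 1.703750] = 1.627938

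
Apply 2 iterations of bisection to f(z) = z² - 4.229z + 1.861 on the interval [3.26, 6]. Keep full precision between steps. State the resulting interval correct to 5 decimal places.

f(3.260000) = -1.297940, f(6.000000) = 12.487000 (opposite signs)
step 1: m = 4.630000, f(m) = 3.717630 > 0 → root in [3.260000, 4.630000]
step 2: m = 3.945000, f(m) = 0.740620 > 0 → root in [3.260000, 3.945000]

[3.26000, 3.94500]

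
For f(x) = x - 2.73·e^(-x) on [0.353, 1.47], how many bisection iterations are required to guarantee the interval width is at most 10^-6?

Initial width b − a = 1.47 − 0.353 = 1.117000.
After n steps the width is (b−a)/2^n; need (b−a)/2^n ≤ 10^-6.
So n ≥ log₂(1.117000/10^-6) = log₂(1117000.0000) ≈ 20.0912.
Hence n = 21.

21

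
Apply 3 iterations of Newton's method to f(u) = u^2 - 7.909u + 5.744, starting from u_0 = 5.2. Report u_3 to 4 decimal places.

Newton update: u ← u − f(u)/f'(u).
f'(u) = 2u - 7.909
u_0 = 5.200000: f = -8.342800, f' = 2.491000 → u_1 = 5.200000 - (-8.342800)/(2.491000) = 8.549177
u_1 = 8.549177: f = 11.216987, f' = 9.189354 → u_2 = 8.549177 - (11.216987)/(9.189354) = 7.328527
u_2 = 7.328527: f = 1.489987, f' = 6.748054 → u_3 = 7.328527 - (1.489987)/(6.748054) = 7.107724

7.1077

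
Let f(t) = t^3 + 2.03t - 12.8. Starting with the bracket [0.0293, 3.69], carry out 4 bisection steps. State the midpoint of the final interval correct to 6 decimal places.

1.974047

f(0.029300) = -12.740496, f(3.690000) = 44.934109 (opposite signs)
step 1: m = 1.859650, f(m) = -2.593686 < 0 → root in [1.859650, 3.690000]
step 2: m = 2.774825, f(m) = 14.198087 > 0 → root in [1.859650, 2.774825]
step 3: m = 2.317238, f(m) = 4.346607 > 0 → root in [1.859650, 2.317238]
step 4: m = 2.088444, f(m) = 0.548491 > 0 → root in [1.859650, 2.088444]
Midpoint of [1.859650, 2.088444] = 1.974047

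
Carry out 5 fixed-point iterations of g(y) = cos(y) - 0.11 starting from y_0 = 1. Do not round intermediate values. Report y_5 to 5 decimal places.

0.64028

y_1 = g(1.000000) = 0.430302
y_2 = g(0.430302) = 0.798840
y_3 = g(0.798840) = 0.587539
y_4 = g(0.587539) = 0.722308
y_5 = g(0.722308) = 0.640282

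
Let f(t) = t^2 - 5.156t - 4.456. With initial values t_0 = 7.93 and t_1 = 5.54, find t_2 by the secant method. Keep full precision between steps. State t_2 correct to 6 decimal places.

Secant update: t_(k+1) = t_k − f(t_k)·(t_k − t_(k-1))/(f(t_k) − f(t_(k-1))).
f(t_0) = 17.541820, f(t_1) = -2.328640
t_2 = 5.540000 - (-2.328640)·(5.540000 - 7.930000)/(-2.328640 - (17.541820)) = 5.820087; f(t_2) = -0.590958

5.820087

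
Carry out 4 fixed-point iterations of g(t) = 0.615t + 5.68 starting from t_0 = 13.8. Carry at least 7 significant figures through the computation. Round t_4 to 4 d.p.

t_1 = g(13.800000) = 14.167000
t_2 = g(14.167000) = 14.392705
t_3 = g(14.392705) = 14.531514
t_4 = g(14.531514) = 14.616881

14.6169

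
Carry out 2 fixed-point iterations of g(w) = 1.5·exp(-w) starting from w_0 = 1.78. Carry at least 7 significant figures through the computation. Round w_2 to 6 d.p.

1.164752

w_1 = g(1.780000) = 0.252957
w_2 = g(0.252957) = 1.164752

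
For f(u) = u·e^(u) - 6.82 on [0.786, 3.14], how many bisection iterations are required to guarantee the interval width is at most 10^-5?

Initial width b − a = 3.14 − 0.786 = 2.354000.
After n steps the width is (b−a)/2^n; need (b−a)/2^n ≤ 10^-5.
So n ≥ log₂(2.354000/10^-5) = log₂(235400.0000) ≈ 17.8448.
Hence n = 18.

18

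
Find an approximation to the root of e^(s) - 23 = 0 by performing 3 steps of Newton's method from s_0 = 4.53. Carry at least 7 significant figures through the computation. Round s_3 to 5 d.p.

Newton update: s ← s − f(s)/f'(s).
f'(s) = e^(s)
s_0 = 4.530000: f = 69.758561, f' = 92.758561 → s_1 = 4.530000 - (69.758561)/(92.758561) = 3.777956
s_1 = 3.777956: f = 20.726554, f' = 43.726554 → s_2 = 3.777956 - (20.726554)/(43.726554) = 3.303952
s_2 = 3.303952: f = 4.219993, f' = 27.219993 → s_3 = 3.303952 - (4.219993)/(27.219993) = 3.148919

3.14892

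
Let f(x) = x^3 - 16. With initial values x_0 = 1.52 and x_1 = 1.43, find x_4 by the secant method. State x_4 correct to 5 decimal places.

2.39739

f(x_0) = -12.488192, f(x_1) = -13.075793
x_2 = 1.430000 - (-13.075793)·(1.430000 - 1.520000)/(-13.075793 - (-12.488192)) = 3.432756; f(x_2) = 24.450954
x_3 = 3.432756 - (24.450954)·(3.432756 - 1.430000)/(24.450954 - (-13.075793)) = 2.127839; f(x_3) = -6.365788
x_4 = 2.127839 - (-6.365788)·(2.127839 - 3.432756)/(-6.365788 - (24.450954)) = 2.397394; f(x_4) = -2.220975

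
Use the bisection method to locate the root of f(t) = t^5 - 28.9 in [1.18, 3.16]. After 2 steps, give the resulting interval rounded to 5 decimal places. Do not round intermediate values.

[1.67500, 2.17000]

f(1.180000) = -26.612242, f(3.160000) = 286.190575 (opposite signs)
step 1: m = 2.170000, f(m) = 19.217014 > 0 → root in [1.180000, 2.170000]
step 2: m = 1.675000, f(m) = -15.715185 < 0 → root in [1.675000, 2.170000]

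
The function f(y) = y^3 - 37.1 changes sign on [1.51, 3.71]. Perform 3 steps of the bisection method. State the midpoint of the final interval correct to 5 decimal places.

f(1.510000) = -33.657049, f(3.710000) = 13.964811 (opposite signs)
step 1: m = 2.610000, f(m) = -19.320419 < 0 → root in [2.610000, 3.710000]
step 2: m = 3.160000, f(m) = -5.545504 < 0 → root in [3.160000, 3.710000]
step 3: m = 3.435000, f(m) = 3.430338 > 0 → root in [3.160000, 3.435000]
Midpoint of [3.160000, 3.435000] = 3.297500

3.29750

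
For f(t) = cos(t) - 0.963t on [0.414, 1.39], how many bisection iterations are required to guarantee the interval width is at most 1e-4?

Initial width b − a = 1.39 − 0.414 = 0.976000.
After n steps the width is (b−a)/2^n; need (b−a)/2^n ≤ 1e-4.
So n ≥ log₂(0.976000/1e-4) = log₂(9760.0000) ≈ 13.2527.
Hence n = 14.

14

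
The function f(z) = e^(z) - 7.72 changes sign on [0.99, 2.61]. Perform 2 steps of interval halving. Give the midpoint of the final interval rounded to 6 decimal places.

f(0.990000) = -5.028766, f(2.610000) = 5.879051 (opposite signs)
step 1: m = 1.800000, f(m) = -1.670353 < 0 → root in [1.800000, 2.610000]
step 2: m = 2.205000, f(m) = 1.350252 > 0 → root in [1.800000, 2.205000]
Midpoint of [1.800000, 2.205000] = 2.002500

2.002500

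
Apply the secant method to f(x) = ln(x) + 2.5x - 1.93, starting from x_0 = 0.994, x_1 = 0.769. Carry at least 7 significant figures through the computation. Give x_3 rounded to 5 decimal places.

0.84121

f(x_0) = 0.548982, f(x_1) = -0.270164
x_2 = 0.769000 - (-0.270164)·(0.769000 - 0.994000)/(-0.270164 - (0.548982)) = 0.843208; f(x_2) = 0.007477
x_3 = 0.843208 - (0.007477)·(0.843208 - 0.769000)/(0.007477 - (-0.270164)) = 0.841209; f(x_3) = 0.000108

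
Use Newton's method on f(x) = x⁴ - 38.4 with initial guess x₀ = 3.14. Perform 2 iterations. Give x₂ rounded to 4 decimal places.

Newton update: x ← x − f(x)/f'(x).
f'(x) = 4x³
x_0 = 3.140000: f = 58.811712, f' = 123.836576 → x_1 = 3.140000 - (58.811712)/(123.836576) = 2.665086
x_1 = 2.665086: f = 12.048118, f' = 75.717056 → x_2 = 2.665086 - (12.048118)/(75.717056) = 2.505966

2.5060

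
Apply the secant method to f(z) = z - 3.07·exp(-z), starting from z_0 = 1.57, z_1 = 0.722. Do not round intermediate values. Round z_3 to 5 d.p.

Secant update: z_(k+1) = z_k − f(z_k)·(z_k − z_(k-1))/(f(z_k) − f(z_(k-1))).
f(z_0) = 0.931301, f(z_1) = -0.769344
z_2 = 0.722000 - (-0.769344)·(0.722000 - 1.570000)/(-0.769344 - (0.931301)) = 1.105621; f(z_2) = 0.089435
z_3 = 1.105621 - (0.089435)·(1.105621 - 0.722000)/(0.089435 - (-0.769344)) = 1.065670; f(z_3) = 0.008064

1.06567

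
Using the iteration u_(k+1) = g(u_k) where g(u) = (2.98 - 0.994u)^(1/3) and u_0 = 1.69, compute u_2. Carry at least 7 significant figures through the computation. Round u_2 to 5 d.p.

u_1 = g(1.690000) = 1.091432
u_2 = g(1.091432) = 1.237500

1.23750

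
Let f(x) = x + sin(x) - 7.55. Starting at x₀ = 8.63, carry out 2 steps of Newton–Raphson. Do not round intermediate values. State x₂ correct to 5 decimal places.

38.89660

Newton update: x ← x − f(x)/f'(x).
f'(x) = 1 + cos(x)
x_0 = 8.630000: f = 1.793708, f' = 0.299557 → x_1 = 8.630000 - (1.793708)/(0.299557) = 2.642126
x_1 = 2.642126: f = -4.428917, f' = 0.122162 → x_2 = 2.642126 - (-4.428917)/(0.122162) = 38.896597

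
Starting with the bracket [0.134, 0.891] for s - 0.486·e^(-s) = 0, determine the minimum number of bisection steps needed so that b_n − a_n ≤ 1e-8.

Initial width b − a = 0.891 − 0.134 = 0.757000.
After n steps the width is (b−a)/2^n; need (b−a)/2^n ≤ 1e-8.
So n ≥ log₂(0.757000/1e-8) = log₂(75700000.0000) ≈ 26.1738.
Hence n = 27.

27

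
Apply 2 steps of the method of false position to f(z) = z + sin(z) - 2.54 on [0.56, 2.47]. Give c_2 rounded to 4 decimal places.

1.6835

False-position update: c = (a·f(b) − b·f(a))/(f(b) − f(a)); replace the endpoint whose sign matches f(c).
f(0.560000) = -1.448814, f(2.470000) = 0.552234
step 1: c = 1.942893, f(c) = 0.334460 > 0 → new bracket [0.560000, 1.942893]
step 2: c = 1.683526, f(c) = 0.137179 > 0 → new bracket [0.560000, 1.683526]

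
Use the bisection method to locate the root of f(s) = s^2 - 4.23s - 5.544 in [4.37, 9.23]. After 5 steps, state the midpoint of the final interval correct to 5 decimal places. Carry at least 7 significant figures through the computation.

5.20531

f(4.370000) = -4.932200, f(9.230000) = 40.606000 (opposite signs)
step 1: m = 6.800000, f(m) = 11.932000 > 0 → root in [4.370000, 6.800000]
step 2: m = 5.585000, f(m) = 2.023675 > 0 → root in [4.370000, 5.585000]
step 3: m = 4.977500, f(m) = -1.823319 < 0 → root in [4.977500, 5.585000]
step 4: m = 5.281250, f(m) = 0.007914 > 0 → root in [4.977500, 5.281250]
step 5: m = 5.129375, f(m) = -0.930768 < 0 → root in [5.129375, 5.281250]
Midpoint of [5.129375, 5.281250] = 5.205313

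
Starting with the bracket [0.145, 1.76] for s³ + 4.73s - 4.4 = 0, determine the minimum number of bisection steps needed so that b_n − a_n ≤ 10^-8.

28

Initial width b − a = 1.76 − 0.145 = 1.615000.
After n steps the width is (b−a)/2^n; need (b−a)/2^n ≤ 10^-8.
So n ≥ log₂(1.615000/10^-8) = log₂(161500000.0000) ≈ 27.2670.
Hence n = 28.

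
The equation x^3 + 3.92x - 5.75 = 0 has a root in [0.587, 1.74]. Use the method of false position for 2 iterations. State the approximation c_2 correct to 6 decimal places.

1.079986

f(0.587000) = -3.246698, f(1.740000) = 6.338824
step 1: c = 0.977531, f(c) = -0.983983 < 0 → new bracket [0.977531, 1.740000]
step 2: c = 1.079986, f(c) = -0.256794 < 0 → new bracket [1.079986, 1.740000]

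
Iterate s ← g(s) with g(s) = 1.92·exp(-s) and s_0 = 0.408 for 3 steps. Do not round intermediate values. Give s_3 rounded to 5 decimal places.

s_1 = g(0.408000) = 1.276759
s_2 = g(1.276759) = 0.535564
s_3 = g(0.535564) = 1.123851

1.12385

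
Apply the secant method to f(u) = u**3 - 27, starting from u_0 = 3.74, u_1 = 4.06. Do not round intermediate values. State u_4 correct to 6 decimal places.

Secant update: u_(k+1) = u_k − f(u_k)·(u_k − u_(k-1))/(f(u_k) − f(u_(k-1))).
f(u_0) = 25.313624, f(u_1) = 39.923416
u_2 = 4.060000 - (39.923416)·(4.060000 - 3.740000)/(39.923416 - (25.313624)) = 3.185553; f(u_2) = 5.326180
u_3 = 3.185553 - (5.326180)·(3.185553 - 4.060000)/(5.326180 - (39.923416)) = 3.050933; f(u_3) = 1.398676
u_4 = 3.050933 - (1.398676)·(3.050933 - 3.185553)/(1.398676 - (5.326180)) = 3.002992; f(u_4) = 0.080865

3.002992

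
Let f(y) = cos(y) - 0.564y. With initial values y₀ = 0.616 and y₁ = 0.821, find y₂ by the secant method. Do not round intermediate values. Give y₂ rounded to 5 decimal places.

f(y_0) = 0.468772, f(y_1) = 0.218446
y_2 = 0.821000 - (0.218446)·(0.821000 - 0.616000)/(0.218446 - (0.468772)) = 0.999892; f(y_2) = -0.023546

0.99989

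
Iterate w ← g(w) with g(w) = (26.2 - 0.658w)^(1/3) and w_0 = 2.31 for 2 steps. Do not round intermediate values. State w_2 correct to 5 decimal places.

2.89584

w_1 = g(2.310000) = 2.911489
w_2 = g(2.911489) = 2.895842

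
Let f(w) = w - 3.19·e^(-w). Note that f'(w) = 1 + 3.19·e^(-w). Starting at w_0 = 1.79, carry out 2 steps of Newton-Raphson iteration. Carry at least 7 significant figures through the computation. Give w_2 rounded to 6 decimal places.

w_0 = 1.790000: f = 1.257397, f' = 1.532603 → w_1 = 1.790000 - (1.257397)/(1.532603) = 0.969568
w_1 = 0.969568: f = -0.240230, f' = 2.209798 → w_2 = 0.969568 - (-0.240230)/(2.209798) = 1.078279

1.078279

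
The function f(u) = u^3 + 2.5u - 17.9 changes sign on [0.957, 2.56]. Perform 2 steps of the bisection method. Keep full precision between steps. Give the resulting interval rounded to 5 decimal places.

[2.15925, 2.56000]

f(0.957000) = -14.631033, f(2.560000) = 5.277216 (opposite signs)
step 1: m = 1.758500, f(m) = -8.065901 < 0 → root in [1.758500, 2.560000]
step 2: m = 2.159250, f(m) = -2.434673 < 0 → root in [2.159250, 2.560000]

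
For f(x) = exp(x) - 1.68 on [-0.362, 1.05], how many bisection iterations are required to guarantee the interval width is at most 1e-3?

Initial width b − a = 1.05 − -0.362 = 1.412000.
After n steps the width is (b−a)/2^n; need (b−a)/2^n ≤ 1e-3.
So n ≥ log₂(1.412000/1e-3) = log₂(1412.0000) ≈ 10.4635.
Hence n = 11.

11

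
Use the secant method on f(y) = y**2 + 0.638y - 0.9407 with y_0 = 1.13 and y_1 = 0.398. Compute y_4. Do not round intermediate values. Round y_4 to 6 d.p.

0.701682

f(y_0) = 1.057140, f(y_1) = -0.528372
y_2 = 0.398000 - (-0.528372)·(0.398000 - 1.130000)/(-0.528372 - (1.057140)) = 0.641939; f(y_2) = -0.119057
y_3 = 0.641939 - (-0.119057)·(0.641939 - 0.398000)/(-0.119057 - (-0.528372)) = 0.712893; f(y_3) = 0.022343
y_4 = 0.712893 - (0.022343)·(0.712893 - 0.641939)/(0.022343 - (-0.119057)) = 0.701682; f(y_4) = -0.000670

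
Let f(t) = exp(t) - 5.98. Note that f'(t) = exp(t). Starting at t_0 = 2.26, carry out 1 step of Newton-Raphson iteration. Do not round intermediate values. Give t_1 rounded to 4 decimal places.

1.8840

t_0 = 2.260000: f = 3.603089, f' = 9.583089 → t_1 = 2.260000 - (3.603089)/(9.583089) = 1.884016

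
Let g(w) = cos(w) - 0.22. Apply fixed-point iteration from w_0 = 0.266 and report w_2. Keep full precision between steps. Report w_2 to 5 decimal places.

0.51520

w_1 = g(0.266000) = 0.744830
w_2 = g(0.744830) = 0.515203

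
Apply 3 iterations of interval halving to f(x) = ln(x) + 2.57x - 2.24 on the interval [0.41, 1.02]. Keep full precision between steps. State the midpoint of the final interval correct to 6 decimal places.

0.905625

f(0.410000) = -2.077898, f(1.020000) = 0.401203 (opposite signs)
step 1: m = 0.715000, f(m) = -0.737923 < 0 → root in [0.715000, 1.020000]
step 2: m = 0.867500, f(m) = -0.152665 < 0 → root in [0.867500, 1.020000]
step 3: m = 0.943750, f(m) = 0.127544 > 0 → root in [0.867500, 0.943750]
Midpoint of [0.867500, 0.943750] = 0.905625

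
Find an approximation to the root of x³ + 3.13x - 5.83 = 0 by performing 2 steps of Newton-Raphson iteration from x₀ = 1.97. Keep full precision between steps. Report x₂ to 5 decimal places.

f'(x) = 3x² + 3.13
x_0 = 1.970000: f = 7.981473, f' = 14.772700 → x_1 = 1.970000 - (7.981473)/(14.772700) = 1.429715
x_1 = 1.429715: f = 1.567464, f' = 9.262252 → x_2 = 1.429715 - (1.567464)/(9.262252) = 1.260483

1.26048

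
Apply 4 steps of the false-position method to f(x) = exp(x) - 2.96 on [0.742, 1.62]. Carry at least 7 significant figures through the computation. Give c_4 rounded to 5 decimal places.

1.08390

f(0.742000) = -0.859868, f(1.620000) = 2.093090
step 1: c = 0.997664, f(c) = -0.248061 < 0 → new bracket [0.997664, 1.620000]
step 2: c = 1.063605, f(c) = -0.063206 < 0 → new bracket [1.063605, 1.620000]
step 3: c = 1.079914, f(c) = -0.015574 < 0 → new bracket [1.079914, 1.620000]
step 4: c = 1.083903, f(c) = -0.003805 < 0 → new bracket [1.083903, 1.620000]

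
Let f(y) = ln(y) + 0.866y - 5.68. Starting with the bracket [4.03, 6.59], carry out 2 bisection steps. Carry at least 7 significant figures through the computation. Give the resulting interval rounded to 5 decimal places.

f(4.030000) = -0.796254, f(6.590000) = 1.912493 (opposite signs)
step 1: m = 5.310000, f(m) = 0.588052 > 0 → root in [4.030000, 5.310000]
step 2: m = 4.670000, f(m) = -0.094621 < 0 → root in [4.670000, 5.310000]

[4.67000, 5.31000]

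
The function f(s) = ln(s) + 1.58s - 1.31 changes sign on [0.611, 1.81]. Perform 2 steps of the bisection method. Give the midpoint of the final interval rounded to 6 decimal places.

0.760875

f(0.611000) = -0.837278, f(1.810000) = 2.143127 (opposite signs)
step 1: m = 1.210500, f(m) = 0.793623 > 0 → root in [0.611000, 1.210500]
step 2: m = 0.910750, f(m) = 0.035498 > 0 → root in [0.611000, 0.910750]
Midpoint of [0.611000, 0.910750] = 0.760875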